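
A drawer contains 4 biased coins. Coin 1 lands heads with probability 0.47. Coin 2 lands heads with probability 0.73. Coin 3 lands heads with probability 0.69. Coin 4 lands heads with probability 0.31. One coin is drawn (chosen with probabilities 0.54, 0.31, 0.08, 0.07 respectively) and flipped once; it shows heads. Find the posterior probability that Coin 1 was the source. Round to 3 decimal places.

Posterior probability ≈ 0.456

Tabulate prior·likelihood by source: [1] prior 0.54, lik 0.47, product 0.2538; [2] prior 0.31, lik 0.73, product 0.2263; [3] prior 0.08, lik 0.69, product 0.05520; [4] prior 0.07, lik 0.31, product 0.02170.
Normalizing constant = 0.55700; the posterior for Coin 1 is its product over the sum, 0.2538/0.55700 = 0.456.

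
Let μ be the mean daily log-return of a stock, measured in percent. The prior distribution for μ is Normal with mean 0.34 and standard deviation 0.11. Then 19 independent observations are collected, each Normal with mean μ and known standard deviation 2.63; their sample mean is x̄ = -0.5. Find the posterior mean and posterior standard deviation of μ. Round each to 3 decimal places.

Posterior mean ≈ 0.313; posterior SD ≈ 0.108

Prior precision 1/τ₀² = 1/0.11² = 82.6446; data precision n/σ² = 19/2.63² = 2.74690.
Posterior precision = 82.6446 + 2.74690 = 85.3915, giving posterior SD = 1/√85.3915 = 0.108.
Posterior mean = (82.6446·0.34 + 2.74690·-0.5) / 85.3915 = 0.313.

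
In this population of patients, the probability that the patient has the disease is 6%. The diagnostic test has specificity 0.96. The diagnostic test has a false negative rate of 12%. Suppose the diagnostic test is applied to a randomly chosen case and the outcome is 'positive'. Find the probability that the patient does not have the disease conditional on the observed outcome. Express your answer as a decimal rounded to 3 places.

P(¬H | E) ≈ 0.416

Write H for 'the patient has the disease'. Prior odds H:¬H = 0.06/0.94 = 0.063830. For the 'positive' outcome, the likelihood ratio is 0.88/0.04 = 22.000.
Posterior odds = 0.063830 × 22.000 = 1.4043, so P(H|E) = 1.4043/(1+1.4043) = 0.584. Then P(¬H|E) = 1 − 0.584 = 0.416.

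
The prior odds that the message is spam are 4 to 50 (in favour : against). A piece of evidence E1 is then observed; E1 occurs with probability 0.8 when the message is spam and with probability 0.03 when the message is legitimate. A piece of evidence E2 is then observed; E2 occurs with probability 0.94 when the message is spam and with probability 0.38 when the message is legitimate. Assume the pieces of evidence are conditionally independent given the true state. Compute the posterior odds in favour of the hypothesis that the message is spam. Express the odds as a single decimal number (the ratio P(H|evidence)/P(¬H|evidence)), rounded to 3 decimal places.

Posterior odds ≈ 5.277

Prior odds = 4/50 = 0.080000. In log-odds, ln(0.080000) = -2.5257.
Add log likelihood ratios: ln(26.667) + ln(2.4737) = 4.1891.
Posterior log-odds = 1.6634, so posterior odds = exp(1.6634) = 5.2772.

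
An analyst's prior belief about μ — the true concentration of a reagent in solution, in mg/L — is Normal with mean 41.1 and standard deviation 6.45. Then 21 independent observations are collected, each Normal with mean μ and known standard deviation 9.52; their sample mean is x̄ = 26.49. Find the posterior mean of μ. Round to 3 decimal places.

Posterior mean ≈ 27.863

Prior precision 1/τ₀² = 1/6.45² = 0.0240370; data precision n/σ² = 21/9.52² = 0.231710.
Posterior precision = 0.0240370 + 0.231710 = 0.255747.
Posterior mean = (0.0240370·41.1 + 0.231710·26.49) / 0.255747 = 27.863.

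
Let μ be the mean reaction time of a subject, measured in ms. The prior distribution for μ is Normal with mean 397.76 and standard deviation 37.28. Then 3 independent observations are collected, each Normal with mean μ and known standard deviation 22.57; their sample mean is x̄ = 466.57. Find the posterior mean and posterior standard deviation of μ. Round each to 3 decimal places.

With known σ, the Normal prior is conjugate. Weight on the data is w = (n/σ²)/(n/σ² + 1/τ₀²) = 0.00588922/(0.00588922+0.00071953) = 0.89112.
Posterior mean = w·x̄ + (1−w)·μ₀ = 0.89112·466.57 + 0.10888·397.76 = 459.078. Posterior variance = 1/(0.00588922+0.00071953) = 151.314, so SD = 12.301.

Posterior mean ≈ 459.078; posterior SD ≈ 12.301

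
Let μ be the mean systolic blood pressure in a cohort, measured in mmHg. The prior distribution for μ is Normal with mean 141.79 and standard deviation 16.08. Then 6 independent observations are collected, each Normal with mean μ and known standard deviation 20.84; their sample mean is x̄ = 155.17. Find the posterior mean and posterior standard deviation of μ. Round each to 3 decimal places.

Prior precision 1/τ₀² = 1/16.08² = 0.00386748; data precision n/σ² = 6/20.84² = 0.0138152.
Posterior precision = 0.00386748 + 0.0138152 = 0.0176826, giving posterior SD = 1/√0.0176826 = 7.520.
Posterior mean = (0.00386748·141.79 + 0.0138152·155.17) / 0.0176826 = 152.244.

Posterior mean ≈ 152.244; posterior SD ≈ 7.520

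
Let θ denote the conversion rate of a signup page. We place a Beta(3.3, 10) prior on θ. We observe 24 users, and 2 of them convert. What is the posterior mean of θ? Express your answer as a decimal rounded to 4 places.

Posterior mean ≈ 0.1421

The binomial likelihood is conjugate to the Beta prior: with 2 successes and 22 failures, the posterior is Beta(3.3+2, 10+22) = Beta(5.3, 32).
Posterior mean = α/(α+β) = 5.3/37.3 = 0.1421.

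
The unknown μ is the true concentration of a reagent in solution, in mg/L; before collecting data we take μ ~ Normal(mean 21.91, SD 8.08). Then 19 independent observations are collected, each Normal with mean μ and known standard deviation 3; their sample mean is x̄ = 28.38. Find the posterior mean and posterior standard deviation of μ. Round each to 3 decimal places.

Posterior mean ≈ 28.333; posterior SD ≈ 0.686

Prior precision 1/τ₀² = 1/8.08² = 0.0153171; data precision n/σ² = 19/3² = 2.11111.
Posterior precision = 0.0153171 + 2.11111 = 2.12643, giving posterior SD = 1/√2.12643 = 0.686.
Posterior mean = (0.0153171·21.91 + 2.11111·28.38) / 2.12643 = 28.333.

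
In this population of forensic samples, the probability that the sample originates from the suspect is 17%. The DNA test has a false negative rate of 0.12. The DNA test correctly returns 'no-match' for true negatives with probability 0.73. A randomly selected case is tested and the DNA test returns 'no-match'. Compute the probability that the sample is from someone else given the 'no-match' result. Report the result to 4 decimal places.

P(¬H | E) ≈ 0.9674

Let H be the event that the sample originates from the suspect. P(H) = 0.17, so P(¬H) = 0.83. With E the 'no-match' result, P(E|H) = 0.12 and P(E|¬H) = 0.73.
P(E) = 0.12·0.17 + 0.73·0.83 = 0.020400 + 0.60590 = 0.62630.
By Bayes' theorem, P(H|E) = 0.020400 / 0.62630 = 0.0326. Hence P(¬H|E) = 1 − 0.0326 = 0.9674.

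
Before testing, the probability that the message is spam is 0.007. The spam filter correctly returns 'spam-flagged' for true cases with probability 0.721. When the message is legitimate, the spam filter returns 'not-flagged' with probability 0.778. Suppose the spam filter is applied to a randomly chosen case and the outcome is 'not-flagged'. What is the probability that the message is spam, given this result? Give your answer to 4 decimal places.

P(H | E) ≈ 0.0025

Let H be the event that the message is spam. P(H) = 0.007, so P(¬H) = 0.993. With E the 'not-flagged' result, P(E|H) = 0.279 and P(E|¬H) = 0.778.
P(E) = 0.279·0.007 + 0.778·0.993 = 0.0019530 + 0.77255 = 0.77451.
By Bayes' theorem, P(H|E) = 0.0019530 / 0.77451 = 0.0025.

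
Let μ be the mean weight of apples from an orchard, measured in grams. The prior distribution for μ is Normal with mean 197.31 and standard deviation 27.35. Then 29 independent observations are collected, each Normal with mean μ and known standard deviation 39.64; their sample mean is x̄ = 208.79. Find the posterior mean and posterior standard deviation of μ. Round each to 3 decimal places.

With known σ, the Normal prior is conjugate. Weight on the data is w = (n/σ²)/(n/σ² + 1/τ₀²) = 0.0184557/(0.0184557+0.00133686) = 0.93246.
Posterior mean = w·x̄ + (1−w)·μ₀ = 0.93246·208.79 + 0.067543·197.31 = 208.015. Posterior variance = 1/(0.0184557+0.00133686) = 50.5240, so SD = 7.108.

Posterior mean ≈ 208.015; posterior SD ≈ 7.108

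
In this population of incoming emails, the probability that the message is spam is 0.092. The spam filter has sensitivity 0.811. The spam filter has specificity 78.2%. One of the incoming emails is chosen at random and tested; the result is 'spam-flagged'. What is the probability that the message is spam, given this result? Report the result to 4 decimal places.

P(H | E) ≈ 0.2737

Write H for 'the message is spam'. Prior odds H:¬H = 0.092/0.908 = 0.10132. For the 'spam-flagged' outcome, the likelihood ratio is 0.811/0.218 = 3.7202.
Posterior odds = 0.10132 × 3.7202 = 0.37693, so P(H|E) = 0.37693/(1+0.37693) = 0.2737.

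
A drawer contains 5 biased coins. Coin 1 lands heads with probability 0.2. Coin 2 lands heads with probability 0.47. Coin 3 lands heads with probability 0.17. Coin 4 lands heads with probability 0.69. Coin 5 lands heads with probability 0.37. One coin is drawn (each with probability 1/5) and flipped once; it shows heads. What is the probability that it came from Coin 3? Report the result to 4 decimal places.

Tabulate prior·likelihood by source: [1] prior 0.2, lik 0.2, product 0.04000; [2] prior 0.2, lik 0.47, product 0.09400; [3] prior 0.2, lik 0.17, product 0.03400; [4] prior 0.2, lik 0.69, product 0.1380; [5] prior 0.2, lik 0.37, product 0.07400.
Normalizing constant = 0.38000; the posterior for Coin 3 is its product over the sum, 0.03400/0.38000 = 0.0895.

Posterior probability ≈ 0.0895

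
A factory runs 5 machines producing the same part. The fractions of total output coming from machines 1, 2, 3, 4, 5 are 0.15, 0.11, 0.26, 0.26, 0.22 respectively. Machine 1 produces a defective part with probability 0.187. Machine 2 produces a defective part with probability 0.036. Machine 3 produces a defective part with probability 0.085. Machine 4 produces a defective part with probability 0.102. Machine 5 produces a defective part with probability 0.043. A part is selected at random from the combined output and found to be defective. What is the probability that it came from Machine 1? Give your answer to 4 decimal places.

Posterior probability ≈ 0.3114

P(defective|M1) = 0.187; P(defective|M2) = 0.036; P(defective|M3) = 0.085; P(defective|M4) = 0.102; P(defective|M5) = 0.043.
Prior × likelihood for each source: 0.15·0.187=0.02805, 0.11·0.036=0.003960, 0.26·0.085=0.02210, 0.26·0.102=0.02652, 0.22·0.043=0.009460. Summing gives P(defective) = 0.090090.
P(Machine 1 | defective) = 0.02805 / 0.090090 = 0.3114.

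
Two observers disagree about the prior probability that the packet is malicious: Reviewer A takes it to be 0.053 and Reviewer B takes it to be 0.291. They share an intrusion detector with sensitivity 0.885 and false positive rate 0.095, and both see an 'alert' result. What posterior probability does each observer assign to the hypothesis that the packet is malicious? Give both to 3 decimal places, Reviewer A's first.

Reviewer A: 0.343; Reviewer B: 0.793

The likelihood ratio for an 'alert' result is 0.885/0.095 = 9.3158.
Reviewer A: prior odds 0.053/0.947 = 0.055966; posterior odds 0.52137; posterior probability 0.343.
Reviewer B: prior odds 0.291/0.709 = 0.41044; posterior odds 3.8235; posterior probability 0.793.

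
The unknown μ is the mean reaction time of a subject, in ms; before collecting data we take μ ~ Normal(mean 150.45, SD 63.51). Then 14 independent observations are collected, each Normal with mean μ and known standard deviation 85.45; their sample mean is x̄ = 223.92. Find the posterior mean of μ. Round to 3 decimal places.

Prior precision 1/τ₀² = 1/63.51² = 0.00024792; data precision n/σ² = 14/85.45² = 0.00191736.
Posterior precision = 0.00024792 + 0.00191736 = 0.00216528.
Posterior mean = (0.00024792·150.45 + 0.00191736·223.92) / 0.00216528 = 215.508.

Posterior mean ≈ 215.508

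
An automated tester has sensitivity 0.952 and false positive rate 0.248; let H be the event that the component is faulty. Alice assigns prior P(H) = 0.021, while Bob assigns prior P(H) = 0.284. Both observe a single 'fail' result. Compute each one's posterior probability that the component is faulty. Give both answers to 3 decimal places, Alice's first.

The likelihood ratio for a 'fail' result is 0.952/0.248 = 3.8387.
Alice: prior odds 0.021/0.979 = 0.021450; posterior odds 0.082342; posterior probability 0.076.
Bob: prior odds 0.284/0.716 = 0.39665; posterior odds 1.5226; posterior probability 0.604.

Alice: 0.076; Bob: 0.604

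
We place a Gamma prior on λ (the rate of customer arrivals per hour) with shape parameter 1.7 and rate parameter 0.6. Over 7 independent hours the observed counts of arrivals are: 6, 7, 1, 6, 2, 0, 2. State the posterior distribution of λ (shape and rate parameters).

Posterior: Gamma(shape=25.7, rate=7.6)

Total count ∑xᵢ = 24 over n = 7 hours.
Gamma is conjugate to the Poisson likelihood: posterior is Gamma(shape = 1.7+24 = 25.7, rate = 0.6+7 = 7.6).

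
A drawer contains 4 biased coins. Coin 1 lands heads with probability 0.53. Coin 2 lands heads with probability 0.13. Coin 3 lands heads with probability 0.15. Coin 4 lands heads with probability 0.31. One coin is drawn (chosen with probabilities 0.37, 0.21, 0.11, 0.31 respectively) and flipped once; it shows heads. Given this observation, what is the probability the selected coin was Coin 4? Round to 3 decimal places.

Posterior probability ≈ 0.286

Tabulate prior·likelihood by source: [1] prior 0.37, lik 0.53, product 0.1961; [2] prior 0.21, lik 0.13, product 0.02730; [3] prior 0.11, lik 0.15, product 0.01650; [4] prior 0.31, lik 0.31, product 0.09610.
Normalizing constant = 0.33600; the posterior for Coin 4 is its product over the sum, 0.09610/0.33600 = 0.286.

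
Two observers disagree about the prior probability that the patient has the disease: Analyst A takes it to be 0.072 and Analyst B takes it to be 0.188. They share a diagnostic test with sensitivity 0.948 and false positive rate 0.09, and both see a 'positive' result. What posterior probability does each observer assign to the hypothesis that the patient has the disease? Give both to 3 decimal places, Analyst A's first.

Analyst A: 0.450; Analyst B: 0.709

P('+'|H) = 0.948, P('+'|¬H) = 0.09.
Analyst A: numerator 0.948·0.072 = 0.068256; evidence = 0.068256+0.09·0.928 = 0.15178; posterior = 0.450.
Analyst B: numerator 0.948·0.188 = 0.17822; evidence = 0.17822+0.09·0.812 = 0.25130; posterior = 0.709.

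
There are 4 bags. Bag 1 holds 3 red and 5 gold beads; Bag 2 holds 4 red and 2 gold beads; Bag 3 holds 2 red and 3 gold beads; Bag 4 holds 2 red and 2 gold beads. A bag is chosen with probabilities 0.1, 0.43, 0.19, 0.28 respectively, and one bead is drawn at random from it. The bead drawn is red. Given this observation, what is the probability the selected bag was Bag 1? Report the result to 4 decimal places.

Tabulate prior·likelihood by source: [1] prior 0.1, lik 0.375, product 0.03750; [2] prior 0.43, lik 0.6667, product 0.2867; [3] prior 0.19, lik 0.4, product 0.07600; [4] prior 0.28, lik 0.5, product 0.1400.
Normalizing constant = 0.54017; the posterior for Bag 1 is its product over the sum, 0.03750/0.54017 = 0.0694.

Posterior probability ≈ 0.0694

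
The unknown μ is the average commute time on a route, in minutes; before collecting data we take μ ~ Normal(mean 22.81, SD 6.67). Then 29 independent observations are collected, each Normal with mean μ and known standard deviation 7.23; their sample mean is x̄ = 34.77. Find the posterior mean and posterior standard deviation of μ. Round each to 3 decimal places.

Posterior mean ≈ 34.304; posterior SD ≈ 1.316

Prior precision 1/τ₀² = 1/6.67² = 0.0224775; data precision n/σ² = 29/7.23² = 0.554781.
Posterior precision = 0.0224775 + 0.554781 = 0.577258, giving posterior SD = 1/√0.577258 = 1.316.
Posterior mean = (0.0224775·22.81 + 0.554781·34.77) / 0.577258 = 34.304.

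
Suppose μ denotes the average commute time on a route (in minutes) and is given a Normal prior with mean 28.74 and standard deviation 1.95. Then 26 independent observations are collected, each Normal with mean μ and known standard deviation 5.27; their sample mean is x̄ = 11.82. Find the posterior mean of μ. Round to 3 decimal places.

Prior precision 1/τ₀² = 1/1.95² = 0.262985; data precision n/σ² = 26/5.27² = 0.936164.
Posterior precision = 0.262985 + 0.936164 = 1.19915.
Posterior mean = (0.262985·28.74 + 0.936164·11.82) / 1.19915 = 15.531.

Posterior mean ≈ 15.531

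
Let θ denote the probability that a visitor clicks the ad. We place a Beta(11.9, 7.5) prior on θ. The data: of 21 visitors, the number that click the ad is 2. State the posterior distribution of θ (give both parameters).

The binomial likelihood is conjugate to the Beta prior: with 2 successes and 19 failures, the posterior is Beta(11.9+2, 7.5+19) = Beta(13.9, 26.5).

Posterior: Beta(13.9, 26.5)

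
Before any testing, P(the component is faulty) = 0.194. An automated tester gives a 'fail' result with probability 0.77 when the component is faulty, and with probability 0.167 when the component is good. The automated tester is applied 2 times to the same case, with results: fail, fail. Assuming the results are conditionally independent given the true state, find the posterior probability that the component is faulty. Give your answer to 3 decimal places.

With H the event that the component is faulty, the joint likelihood of the observed sequence is P(data|H) = 0.77·0.77 = 0.59290 and P(data|¬H) = 0.167·0.167 = 0.027889.
Bayes: P(H|data) = 0.194·0.59290 / (0.194·0.59290 + 0.806·0.027889) = 0.11502/0.13750 = 0.8365.

Posterior P(H) ≈ 0.837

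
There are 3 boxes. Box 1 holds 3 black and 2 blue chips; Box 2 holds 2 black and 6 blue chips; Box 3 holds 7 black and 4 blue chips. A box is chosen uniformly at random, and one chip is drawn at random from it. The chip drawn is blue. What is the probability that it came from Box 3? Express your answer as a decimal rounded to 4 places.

Tabulate prior·likelihood by source: [1] prior 0.333333, lik 0.4, product 0.1333; [2] prior 0.333333, lik 0.75, product 0.2500; [3] prior 0.333333, lik 0.3636, product 0.1212.
Normalizing constant = 0.50455; the posterior for Box 3 is its product over the sum, 0.1212/0.50455 = 0.2402.

Posterior probability ≈ 0.2402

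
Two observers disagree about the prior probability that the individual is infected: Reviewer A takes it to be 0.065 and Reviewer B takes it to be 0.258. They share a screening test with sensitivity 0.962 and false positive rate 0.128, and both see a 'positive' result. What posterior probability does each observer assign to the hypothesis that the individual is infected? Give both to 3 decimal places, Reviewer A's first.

P('+'|H) = 0.962, P('+'|¬H) = 0.128.
Reviewer A: numerator 0.962·0.065 = 0.062530; evidence = 0.062530+0.128·0.935 = 0.18221; posterior = 0.343.
Reviewer B: numerator 0.962·0.258 = 0.24820; evidence = 0.24820+0.128·0.742 = 0.34317; posterior = 0.723.

Reviewer A: 0.343; Reviewer B: 0.723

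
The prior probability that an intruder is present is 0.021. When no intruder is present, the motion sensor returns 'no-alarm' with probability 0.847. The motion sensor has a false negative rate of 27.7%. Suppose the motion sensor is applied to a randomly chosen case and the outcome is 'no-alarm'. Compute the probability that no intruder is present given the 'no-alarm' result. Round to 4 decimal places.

Write H for 'an intruder is present'. Prior odds H:¬H = 0.021/0.979 = 0.021450. For the 'no-alarm' outcome, the likelihood ratio is 0.277/0.847 = 0.32704.
Posterior odds = 0.021450 × 0.32704 = 0.0070151, so P(H|E) = 0.0070151/(1+0.0070151) = 0.0070. Then P(¬H|E) = 1 − 0.0070 = 0.9930.

P(¬H | E) ≈ 0.9930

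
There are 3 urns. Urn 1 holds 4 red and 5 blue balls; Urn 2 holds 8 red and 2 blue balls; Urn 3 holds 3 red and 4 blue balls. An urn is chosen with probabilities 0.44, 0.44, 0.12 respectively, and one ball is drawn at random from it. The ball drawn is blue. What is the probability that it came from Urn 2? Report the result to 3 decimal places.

Posterior probability ≈ 0.219

P(blue|Urn 1) = 0.5556; P(blue|Urn 2) = 0.2; P(blue|Urn 3) = 0.5714.
Prior × likelihood for each source: 0.44·0.5556=0.2444, 0.44·0.2=0.08800, 0.12·0.5714=0.06857. Summing gives P(blue) = 0.40102.
P(Urn 2 | blue) = 0.08800 / 0.40102 = 0.219.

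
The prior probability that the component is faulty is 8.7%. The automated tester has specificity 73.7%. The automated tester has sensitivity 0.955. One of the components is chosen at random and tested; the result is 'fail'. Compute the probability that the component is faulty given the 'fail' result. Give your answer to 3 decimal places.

Let H be the event that the component is faulty. P(H) = 0.087, so P(¬H) = 0.913. With E the 'fail' result, P(E|H) = 0.955 and P(E|¬H) = 0.263.
P(E) = 0.955·0.087 + 0.263·0.913 = 0.083085 + 0.24012 = 0.32320.
By Bayes' theorem, P(H|E) = 0.083085 / 0.32320 = 0.257.

P(H | E) ≈ 0.257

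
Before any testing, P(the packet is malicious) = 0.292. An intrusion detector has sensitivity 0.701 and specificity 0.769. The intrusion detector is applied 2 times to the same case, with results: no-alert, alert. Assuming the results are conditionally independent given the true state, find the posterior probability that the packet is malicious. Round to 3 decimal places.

Posterior P(H) ≈ 0.327

With H the event that the packet is malicious, the joint likelihood of the observed sequence is P(data|H) = 0.299·0.701 = 0.20960 and P(data|¬H) = 0.769·0.231 = 0.17764.
Bayes: P(H|data) = 0.292·0.20960 / (0.292·0.20960 + 0.708·0.17764) = 0.061203/0.18697 = 0.3273.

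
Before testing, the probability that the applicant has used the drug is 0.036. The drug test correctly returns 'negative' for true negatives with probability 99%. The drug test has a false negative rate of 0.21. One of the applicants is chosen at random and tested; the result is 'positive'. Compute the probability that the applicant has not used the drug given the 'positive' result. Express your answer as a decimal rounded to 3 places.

P(¬H | E) ≈ 0.253

Write H for 'the applicant has used the drug'. Prior odds H:¬H = 0.036/0.964 = 0.037344. For the 'positive' outcome, the likelihood ratio is 0.79/0.01 = 79.000.
Posterior odds = 0.037344 × 79.000 = 2.9502, so P(H|E) = 2.9502/(1+2.9502) = 0.747. Then P(¬H|E) = 1 − 0.747 = 0.253.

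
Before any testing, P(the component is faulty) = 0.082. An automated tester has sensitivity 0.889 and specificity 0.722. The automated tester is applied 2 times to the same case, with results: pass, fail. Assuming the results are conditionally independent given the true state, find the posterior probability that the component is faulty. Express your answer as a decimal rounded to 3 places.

Posterior P(H) ≈ 0.042

With H the event that the component is faulty, the joint likelihood of the observed sequence is P(data|H) = 0.111·0.889 = 0.098679 and P(data|¬H) = 0.722·0.278 = 0.20072.
Bayes: P(H|data) = 0.082·0.098679 / (0.082·0.098679 + 0.918·0.20072) = 0.0080917/0.19235 = 0.0421.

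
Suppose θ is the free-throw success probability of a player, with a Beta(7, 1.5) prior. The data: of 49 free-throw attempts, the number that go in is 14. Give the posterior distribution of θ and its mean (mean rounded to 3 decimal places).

Posterior: Beta(21, 36.5); mean ≈ 0.365

The binomial likelihood is conjugate to the Beta prior: with 14 successes and 35 failures, the posterior is Beta(7+14, 1.5+35) = Beta(21, 36.5).
E[θ | data] = 21/(21+36.5) = 0.365.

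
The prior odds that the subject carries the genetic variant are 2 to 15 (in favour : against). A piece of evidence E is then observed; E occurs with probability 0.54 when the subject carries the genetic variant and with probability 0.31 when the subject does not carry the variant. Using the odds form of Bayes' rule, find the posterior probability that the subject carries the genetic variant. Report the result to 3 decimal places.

Prior odds = 2/15 = 0.13333.
Likelihood ratio for E = 0.54/0.31 = 1.7419.
Posterior odds = prior odds × LR = 0.23226.
Posterior probability = odds/(1+odds) = 0.23226/1.2323 = 0.188.

Posterior probability ≈ 0.188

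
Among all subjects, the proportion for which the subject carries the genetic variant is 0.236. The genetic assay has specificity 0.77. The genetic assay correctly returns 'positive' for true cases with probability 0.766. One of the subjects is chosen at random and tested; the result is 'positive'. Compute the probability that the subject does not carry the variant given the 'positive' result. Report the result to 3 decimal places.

Let H be the event that the subject carries the genetic variant. P(H) = 0.236, so P(¬H) = 0.764. With E the 'positive' result, P(E|H) = 0.766 and P(E|¬H) = 0.23.
P(E) = 0.766·0.236 + 0.23·0.764 = 0.18078 + 0.17572 = 0.35650.
By Bayes' theorem, P(H|E) = 0.18078 / 0.35650 = 0.507. Hence P(¬H|E) = 1 − 0.507 = 0.493.

P(¬H | E) ≈ 0.493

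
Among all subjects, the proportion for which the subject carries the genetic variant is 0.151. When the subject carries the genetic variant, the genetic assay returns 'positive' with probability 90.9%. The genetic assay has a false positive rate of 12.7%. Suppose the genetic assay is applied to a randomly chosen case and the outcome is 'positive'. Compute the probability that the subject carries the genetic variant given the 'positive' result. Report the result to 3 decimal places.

Let H be the event that the subject carries the genetic variant. P(H) = 0.151, so P(¬H) = 0.849. With E the 'positive' result, P(E|H) = 0.909 and P(E|¬H) = 0.127.
P(E) = 0.909·0.151 + 0.127·0.849 = 0.13726 + 0.10782 = 0.24508.
By Bayes' theorem, P(H|E) = 0.13726 / 0.24508 = 0.560.

P(H | E) ≈ 0.560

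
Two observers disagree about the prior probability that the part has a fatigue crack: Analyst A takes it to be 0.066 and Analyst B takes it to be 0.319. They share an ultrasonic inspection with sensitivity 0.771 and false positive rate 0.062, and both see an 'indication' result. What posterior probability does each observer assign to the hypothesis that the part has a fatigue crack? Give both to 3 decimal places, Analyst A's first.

Analyst A: 0.468; Analyst B: 0.853

P('+'|H) = 0.771, P('+'|¬H) = 0.062.
Analyst A: numerator 0.771·0.066 = 0.050886; evidence = 0.050886+0.062·0.934 = 0.10879; posterior = 0.468.
Analyst B: numerator 0.771·0.319 = 0.24595; evidence = 0.24595+0.062·0.681 = 0.28817; posterior = 0.853.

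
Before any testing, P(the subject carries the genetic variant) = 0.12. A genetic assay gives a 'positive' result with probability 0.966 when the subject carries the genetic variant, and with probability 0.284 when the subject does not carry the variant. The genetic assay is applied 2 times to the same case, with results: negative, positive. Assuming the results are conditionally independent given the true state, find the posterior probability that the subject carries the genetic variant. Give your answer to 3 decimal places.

Posterior P(H) ≈ 0.022

With H the event that the subject carries the genetic variant, the joint likelihood of the observed sequence is P(data|H) = 0.034·0.966 = 0.032844 and P(data|¬H) = 0.716·0.284 = 0.20334.
Bayes: P(H|data) = 0.12·0.032844 / (0.12·0.032844 + 0.88·0.20334) = 0.0039413/0.18288 = 0.0216.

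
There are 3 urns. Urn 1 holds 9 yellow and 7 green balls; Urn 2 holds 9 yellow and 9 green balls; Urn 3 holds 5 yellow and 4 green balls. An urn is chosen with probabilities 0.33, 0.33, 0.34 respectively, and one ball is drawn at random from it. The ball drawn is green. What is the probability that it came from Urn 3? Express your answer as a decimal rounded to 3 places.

P(green|Urn 1) = 0.4375; P(green|Urn 2) = 0.5; P(green|Urn 3) = 0.4444.
Prior × likelihood for each source: 0.33·0.4375=0.1444, 0.33·0.5=0.1650, 0.34·0.4444=0.1511. Summing gives P(green) = 0.46049.
P(Urn 3 | green) = 0.1511 / 0.46049 = 0.328.

Posterior probability ≈ 0.328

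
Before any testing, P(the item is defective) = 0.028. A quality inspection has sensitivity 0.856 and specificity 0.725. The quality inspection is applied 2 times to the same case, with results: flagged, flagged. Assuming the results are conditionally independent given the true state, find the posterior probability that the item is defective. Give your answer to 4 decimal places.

Posterior P(H) ≈ 0.2182

Let H be the event that the item is defective; start with P(H) = 0.028. P('flagged'|H) = 0.856, P('flagged'|¬H) = 0.275.
Update on result 1 ('flagged'): P(H) ← 0.856·0.0280 / (0.856·0.0280 + 0.275·0.9720) = 0.023968/0.29127 = 0.0823.
Update on result 2 ('flagged'): P(H) ← 0.856·0.0823 / (0.856·0.0823 + 0.275·0.9177) = 0.070439/0.32281 = 0.2182.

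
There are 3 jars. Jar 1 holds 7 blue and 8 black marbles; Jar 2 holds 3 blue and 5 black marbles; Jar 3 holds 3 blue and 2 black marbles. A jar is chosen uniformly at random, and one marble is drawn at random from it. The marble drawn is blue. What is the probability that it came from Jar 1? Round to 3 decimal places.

P(blue|Jar 1) = 0.4667; P(blue|Jar 2) = 0.375; P(blue|Jar 3) = 0.6.
Prior × likelihood for each source: 0.333333·0.4667=0.1556, 0.333333·0.375=0.1250, 0.333333·0.6=0.2000. Summing gives P(blue) = 0.48056.
P(Jar 1 | blue) = 0.1556 / 0.48056 = 0.324.

Posterior probability ≈ 0.324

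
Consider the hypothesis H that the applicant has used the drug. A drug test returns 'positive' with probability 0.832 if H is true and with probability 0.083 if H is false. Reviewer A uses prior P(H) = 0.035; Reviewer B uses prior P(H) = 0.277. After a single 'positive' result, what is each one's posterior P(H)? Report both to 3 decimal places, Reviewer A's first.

Reviewer A: 0.267; Reviewer B: 0.793

P('+'|H) = 0.832, P('+'|¬H) = 0.083.
Reviewer A: numerator 0.832·0.035 = 0.029120; evidence = 0.029120+0.083·0.965 = 0.10922; posterior = 0.267.
Reviewer B: numerator 0.832·0.277 = 0.23046; evidence = 0.23046+0.083·0.723 = 0.29047; posterior = 0.793.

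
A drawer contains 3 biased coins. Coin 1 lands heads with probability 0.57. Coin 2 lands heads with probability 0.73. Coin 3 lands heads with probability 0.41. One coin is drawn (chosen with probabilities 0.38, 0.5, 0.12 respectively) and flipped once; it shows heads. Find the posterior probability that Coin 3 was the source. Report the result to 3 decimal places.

Posterior probability ≈ 0.078

Tabulate prior·likelihood by source: [1] prior 0.38, lik 0.57, product 0.2166; [2] prior 0.5, lik 0.73, product 0.3650; [3] prior 0.12, lik 0.41, product 0.04920.
Normalizing constant = 0.63080; the posterior for Coin 3 is its product over the sum, 0.04920/0.63080 = 0.078.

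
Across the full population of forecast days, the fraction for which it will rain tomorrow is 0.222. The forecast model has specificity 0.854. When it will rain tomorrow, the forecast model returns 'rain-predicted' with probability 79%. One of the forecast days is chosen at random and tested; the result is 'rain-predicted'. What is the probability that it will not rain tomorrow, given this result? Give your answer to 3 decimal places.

Write H for 'it will rain tomorrow'. Prior odds H:¬H = 0.222/0.778 = 0.28535. For the 'rain-predicted' outcome, the likelihood ratio is 0.79/0.146 = 5.4110.
Posterior odds = 0.28535 × 5.4110 = 1.5440, so P(H|E) = 1.5440/(1+1.5440) = 0.607. Then P(¬H|E) = 1 − 0.607 = 0.393.

P(¬H | E) ≈ 0.393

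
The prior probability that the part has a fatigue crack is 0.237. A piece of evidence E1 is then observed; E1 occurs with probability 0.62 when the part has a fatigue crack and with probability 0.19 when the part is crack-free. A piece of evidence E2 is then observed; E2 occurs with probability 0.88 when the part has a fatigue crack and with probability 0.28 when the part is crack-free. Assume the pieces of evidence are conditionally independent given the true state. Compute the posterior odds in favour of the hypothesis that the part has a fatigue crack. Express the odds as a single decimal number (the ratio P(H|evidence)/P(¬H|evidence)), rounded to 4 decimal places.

Prior odds = 0.237/(1−0.237) = 0.31062. In log-odds, ln(0.31062) = -1.1692.
Add log likelihood ratios: ln(3.2632) + ln(3.1429) = 2.3278.
Posterior log-odds = 1.1586, so posterior odds = exp(1.1586) = 3.1856.

Posterior odds ≈ 3.1856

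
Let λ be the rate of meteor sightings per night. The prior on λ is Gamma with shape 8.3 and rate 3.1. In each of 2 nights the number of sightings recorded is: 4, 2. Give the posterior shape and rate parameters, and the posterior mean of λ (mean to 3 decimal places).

Total count ∑xᵢ = 6 over n = 2 nights.
Gamma is conjugate to the Poisson likelihood: posterior is Gamma(shape = 8.3+6 = 14.3, rate = 3.1+2 = 5.1).
Posterior mean = shape/rate = 14.3/5.1 = 2.804.

Posterior: Gamma(shape=14.3, rate=5.1); mean ≈ 2.804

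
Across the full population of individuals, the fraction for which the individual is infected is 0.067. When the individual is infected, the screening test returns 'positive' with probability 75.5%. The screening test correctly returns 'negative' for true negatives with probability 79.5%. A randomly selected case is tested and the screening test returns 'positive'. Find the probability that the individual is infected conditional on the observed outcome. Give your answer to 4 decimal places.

P(H | E) ≈ 0.2092

Write H for 'the individual is infected'. Prior odds H:¬H = 0.067/0.933 = 0.071811. For the 'positive' outcome, the likelihood ratio is 0.755/0.205 = 3.6829.
Posterior odds = 0.071811 × 3.6829 = 0.26448, so P(H|E) = 0.26448/(1+0.26448) = 0.2092.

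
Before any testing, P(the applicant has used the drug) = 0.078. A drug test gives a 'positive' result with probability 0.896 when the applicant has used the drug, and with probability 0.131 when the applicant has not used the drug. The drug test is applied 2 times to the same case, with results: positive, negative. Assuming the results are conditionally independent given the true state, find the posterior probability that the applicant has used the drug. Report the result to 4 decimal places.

Posterior P(H) ≈ 0.0648

With H the event that the applicant has used the drug, the joint likelihood of the observed sequence is P(data|H) = 0.896·0.104 = 0.093184 and P(data|¬H) = 0.131·0.869 = 0.11384.
Bayes: P(H|data) = 0.078·0.093184 / (0.078·0.093184 + 0.922·0.11384) = 0.0072684/0.11223 = 0.0648.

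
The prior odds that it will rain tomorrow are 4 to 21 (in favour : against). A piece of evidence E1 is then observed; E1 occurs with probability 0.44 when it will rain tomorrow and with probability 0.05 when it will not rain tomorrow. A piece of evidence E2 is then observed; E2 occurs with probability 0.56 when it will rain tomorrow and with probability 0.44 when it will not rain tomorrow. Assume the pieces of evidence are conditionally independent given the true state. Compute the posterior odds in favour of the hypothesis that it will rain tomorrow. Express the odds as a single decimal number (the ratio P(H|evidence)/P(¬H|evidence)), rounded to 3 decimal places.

Posterior odds ≈ 2.133

Prior odds = 4/21 = 0.19048. In log-odds, ln(0.19048) = -1.6582.
Add log likelihood ratios: ln(8.8000) + ln(1.2727) = 2.4159.
Posterior log-odds = 0.75769, so posterior odds = exp(0.75769) = 2.1333.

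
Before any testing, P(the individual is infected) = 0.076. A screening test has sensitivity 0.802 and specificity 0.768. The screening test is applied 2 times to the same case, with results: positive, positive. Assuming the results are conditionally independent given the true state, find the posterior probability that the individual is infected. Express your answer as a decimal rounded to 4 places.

Let H be the event that the individual is infected; start with P(H) = 0.076. P('positive'|H) = 0.802, P('positive'|¬H) = 0.232.
Update on result 1 ('positive'): P(H) ← 0.802·0.0760 / (0.802·0.0760 + 0.232·0.9240) = 0.060952/0.27532 = 0.2214.
Update on result 2 ('positive'): P(H) ← 0.802·0.2214 / (0.802·0.2214 + 0.232·0.7786) = 0.17755/0.35819 = 0.4957.

Posterior P(H) ≈ 0.4957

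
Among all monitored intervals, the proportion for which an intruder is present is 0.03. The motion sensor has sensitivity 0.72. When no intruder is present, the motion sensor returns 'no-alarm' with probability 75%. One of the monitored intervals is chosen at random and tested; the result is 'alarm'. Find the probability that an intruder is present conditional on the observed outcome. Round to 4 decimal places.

P(H | E) ≈ 0.0818

Let H be the event that an intruder is present. P(H) = 0.03, so P(¬H) = 0.97. With E the 'alarm' result, P(E|H) = 0.72 and P(E|¬H) = 0.25.
P(E) = 0.72·0.03 + 0.25·0.97 = 0.021600 + 0.24250 = 0.26410.
By Bayes' theorem, P(H|E) = 0.021600 / 0.26410 = 0.0818.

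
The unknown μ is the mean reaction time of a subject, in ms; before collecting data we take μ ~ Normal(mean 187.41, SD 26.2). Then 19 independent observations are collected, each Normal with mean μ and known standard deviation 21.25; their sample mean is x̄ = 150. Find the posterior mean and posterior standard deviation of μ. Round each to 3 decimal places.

Posterior mean ≈ 151.252; posterior SD ≈ 4.793

Prior precision 1/τ₀² = 1/26.2² = 0.00145679; data precision n/σ² = 19/21.25² = 0.0420761.
Posterior precision = 0.00145679 + 0.0420761 = 0.0435329, giving posterior SD = 1/√0.0435329 = 4.793.
Posterior mean = (0.00145679·187.41 + 0.0420761·150) / 0.0435329 = 151.252.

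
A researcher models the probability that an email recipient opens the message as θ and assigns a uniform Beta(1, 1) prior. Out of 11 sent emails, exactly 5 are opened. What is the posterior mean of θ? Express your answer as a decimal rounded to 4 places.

The binomial likelihood is conjugate to the Beta prior: with 5 successes and 6 failures, the posterior is Beta(1+5, 1+6) = Beta(6, 7).
Posterior mean = α/(α+β) = 6/13 = 0.4615.

Posterior mean ≈ 0.4615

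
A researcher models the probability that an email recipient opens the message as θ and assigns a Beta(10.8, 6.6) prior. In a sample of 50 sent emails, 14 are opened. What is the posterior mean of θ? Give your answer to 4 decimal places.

Posterior mean ≈ 0.3680

The binomial likelihood is conjugate to the Beta prior: with 14 successes and 36 failures, the posterior is Beta(10.8+14, 6.6+36) = Beta(24.8, 42.6).
Posterior mean = α/(α+β) = 24.8/67.4 = 0.3680.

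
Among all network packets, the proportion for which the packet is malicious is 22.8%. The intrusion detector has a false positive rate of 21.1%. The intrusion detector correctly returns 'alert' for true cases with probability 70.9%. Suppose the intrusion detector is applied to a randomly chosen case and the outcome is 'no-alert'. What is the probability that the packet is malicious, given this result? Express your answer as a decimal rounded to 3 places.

P(H | E) ≈ 0.098

Let H be the event that the packet is malicious. P(H) = 0.228, so P(¬H) = 0.772. With E the 'no-alert' result, P(E|H) = 0.291 and P(E|¬H) = 0.789.
P(E) = 0.291·0.228 + 0.789·0.772 = 0.066348 + 0.60911 = 0.67546.
By Bayes' theorem, P(H|E) = 0.066348 / 0.67546 = 0.098.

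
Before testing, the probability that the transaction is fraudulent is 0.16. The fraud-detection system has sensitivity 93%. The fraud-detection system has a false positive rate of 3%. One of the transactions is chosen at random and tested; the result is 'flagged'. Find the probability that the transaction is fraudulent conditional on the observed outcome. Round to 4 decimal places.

P(H | E) ≈ 0.8552

Write H for 'the transaction is fraudulent'. Prior odds H:¬H = 0.16/0.84 = 0.19048. For the 'flagged' outcome, the likelihood ratio is 0.93/0.03 = 31.000.
Posterior odds = 0.19048 × 31.000 = 5.9048, so P(H|E) = 5.9048/(1+5.9048) = 0.8552.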